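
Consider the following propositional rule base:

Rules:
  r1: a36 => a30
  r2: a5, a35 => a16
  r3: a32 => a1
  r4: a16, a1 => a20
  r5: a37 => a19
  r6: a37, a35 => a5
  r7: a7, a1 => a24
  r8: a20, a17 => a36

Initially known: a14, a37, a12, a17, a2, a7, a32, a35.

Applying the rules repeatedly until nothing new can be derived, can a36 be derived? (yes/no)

yes

Round 1: r3 [a32 => a1]; r5 [a37 => a19]; r6 [a37, a35 => a5]. Adds a1, a19, a5.
Round 2: r2 [a5, a35 => a16]; r7 [a7, a1 => a24]. Adds a16, a24.
Round 3: r4 [a16, a1 => a20]. Adds a20.
Round 4: r8 [a20, a17 => a36]. Adds a36.
Round 5: r1 [a36 => a30]. Adds a30.
a36 appears in round 4, so it is derivable.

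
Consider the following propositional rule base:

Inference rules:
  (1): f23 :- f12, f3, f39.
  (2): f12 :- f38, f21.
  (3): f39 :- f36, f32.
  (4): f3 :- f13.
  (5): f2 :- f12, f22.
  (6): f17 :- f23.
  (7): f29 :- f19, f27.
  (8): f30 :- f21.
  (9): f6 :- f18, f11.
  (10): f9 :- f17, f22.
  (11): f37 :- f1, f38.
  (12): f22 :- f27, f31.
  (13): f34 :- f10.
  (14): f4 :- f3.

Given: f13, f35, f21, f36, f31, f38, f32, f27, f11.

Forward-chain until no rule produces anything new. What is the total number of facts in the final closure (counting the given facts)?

19

Round 1: (2) [f12 :- f38, f21.]; (3) [f39 :- f36, f32.]; (4) [f3 :- f13.]; (8) [f30 :- f21.]; (12) [f22 :- f27, f31.]. New: f12, f39, f3, f30, f22.
Round 2: (1) [f23 :- f12, f3, f39.]; (5) [f2 :- f12, f22.]; (14) [f4 :- f3.]. New: f23, f2, f4.
Round 3: (6) [f17 :- f23.]. New: f17.
Round 4: (10) [f9 :- f17, f22.]. New: f9.
Closure: {f11, f12, f13, f17, f2, f21, f22, f23, f27, f3, f30, f31, f32, f35, f36, f38, f39, f4, f9} — 19 facts.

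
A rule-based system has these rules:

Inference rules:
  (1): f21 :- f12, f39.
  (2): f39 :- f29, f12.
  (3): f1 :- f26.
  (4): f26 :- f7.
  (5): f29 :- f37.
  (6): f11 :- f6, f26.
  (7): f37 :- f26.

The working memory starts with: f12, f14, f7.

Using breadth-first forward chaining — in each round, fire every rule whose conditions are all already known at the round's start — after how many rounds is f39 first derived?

4

Round 1 fires (4), giving f26.
Round 2 fires (3), (7), giving f1, f37.
Round 3 fires (5), giving f29.
Round 4 fires (2), giving f39.
f39 first appears in round 4.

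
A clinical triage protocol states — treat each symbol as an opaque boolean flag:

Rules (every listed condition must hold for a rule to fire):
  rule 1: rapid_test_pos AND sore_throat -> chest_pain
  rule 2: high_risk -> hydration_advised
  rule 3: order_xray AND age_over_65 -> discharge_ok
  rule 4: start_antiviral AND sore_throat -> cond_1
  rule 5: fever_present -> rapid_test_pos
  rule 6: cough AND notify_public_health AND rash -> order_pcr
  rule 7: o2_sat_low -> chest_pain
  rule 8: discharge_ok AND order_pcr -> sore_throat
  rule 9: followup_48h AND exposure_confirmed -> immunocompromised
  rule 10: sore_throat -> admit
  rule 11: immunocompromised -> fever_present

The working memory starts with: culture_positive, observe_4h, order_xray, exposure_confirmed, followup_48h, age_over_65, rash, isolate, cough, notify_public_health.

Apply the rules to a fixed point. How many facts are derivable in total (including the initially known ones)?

18

Round 1: rule 3 [order_xray AND age_over_65 -> discharge_ok]; rule 6 [cough AND notify_public_health AND rash -> order_pcr]; rule 9 [followup_48h AND exposure_confirmed -> immunocompromised]. Adds discharge_ok, order_pcr, immunocompromised.
Round 2: rule 8 [discharge_ok AND order_pcr -> sore_throat]; rule 11 [immunocompromised -> fever_present]. Adds sore_throat, fever_present.
Round 3: rule 5 [fever_present -> rapid_test_pos]; rule 10 [sore_throat -> admit]. Adds rapid_test_pos, admit.
Round 4: rule 1 [rapid_test_pos AND sore_throat -> chest_pain]. Adds chest_pain.
Closure: {admit, age_over_65, chest_pain, cough, culture_positive, discharge_ok, exposure_confirmed, fever_present, followup_48h, immunocompromised, isolate, notify_public_health, observe_4h, order_pcr, order_xray, rapid_test_pos, rash, sore_throat} — 18 facts.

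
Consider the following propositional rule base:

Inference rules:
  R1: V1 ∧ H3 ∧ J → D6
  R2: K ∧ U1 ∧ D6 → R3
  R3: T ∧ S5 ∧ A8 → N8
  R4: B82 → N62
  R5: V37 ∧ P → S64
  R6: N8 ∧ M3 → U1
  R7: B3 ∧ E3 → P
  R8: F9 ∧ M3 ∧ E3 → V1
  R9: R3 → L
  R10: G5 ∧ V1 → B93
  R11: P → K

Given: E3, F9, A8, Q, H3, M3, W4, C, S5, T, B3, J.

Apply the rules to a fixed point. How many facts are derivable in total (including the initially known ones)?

20

[1] R3 [T ∧ S5 ∧ A8 → N8]; R7 [B3 ∧ E3 → P]; R8 [F9 ∧ M3 ∧ E3 → V1]. ⇒ new: N8, P, V1.
[2] R1 [V1 ∧ H3 ∧ J → D6]; R6 [N8 ∧ M3 → U1]; R11 [P → K]. ⇒ new: D6, U1, K.
[3] R2 [K ∧ U1 ∧ D6 → R3]. ⇒ new: R3.
[4] R9 [R3 → L]. ⇒ new: L.
Closure: {A8, B3, C, D6, E3, F9, H3, J, K, L, M3, N8, P, Q, R3, S5, T, U1, V1, W4} — 20 facts.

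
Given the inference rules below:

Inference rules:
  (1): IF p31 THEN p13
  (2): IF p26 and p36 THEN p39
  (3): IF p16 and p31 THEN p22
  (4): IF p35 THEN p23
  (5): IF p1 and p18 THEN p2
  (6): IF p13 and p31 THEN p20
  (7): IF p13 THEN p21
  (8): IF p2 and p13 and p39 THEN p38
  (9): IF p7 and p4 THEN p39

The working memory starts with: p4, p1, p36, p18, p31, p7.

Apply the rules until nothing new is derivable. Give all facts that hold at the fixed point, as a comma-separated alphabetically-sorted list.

Round 1: (1) [IF p31 THEN p13]; (5) [IF p1 and p18 THEN p2]; (9) [IF p7 and p4 THEN p39]. Adds p13, p2, p39.
Round 2: (6) [IF p13 and p31 THEN p20]; (7) [IF p13 THEN p21]; (8) [IF p2 and p13 and p39 THEN p38]. Adds p20, p21, p38.

p1, p13, p18, p2, p20, p21, p31, p36, p38, p39, p4, p7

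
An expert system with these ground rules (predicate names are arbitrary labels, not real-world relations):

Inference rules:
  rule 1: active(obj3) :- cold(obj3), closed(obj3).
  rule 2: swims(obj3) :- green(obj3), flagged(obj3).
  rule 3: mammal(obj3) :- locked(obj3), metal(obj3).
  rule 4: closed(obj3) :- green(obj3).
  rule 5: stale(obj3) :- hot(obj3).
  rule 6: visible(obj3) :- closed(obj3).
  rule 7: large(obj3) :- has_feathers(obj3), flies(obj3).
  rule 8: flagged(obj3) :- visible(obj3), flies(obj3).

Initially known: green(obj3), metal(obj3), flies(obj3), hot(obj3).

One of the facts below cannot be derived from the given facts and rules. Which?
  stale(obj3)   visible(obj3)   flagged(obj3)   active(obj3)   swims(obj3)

Round 1: rule 4 [closed(obj3) :- green(obj3).]; rule 5 [stale(obj3) :- hot(obj3).]. New: closed(obj3), stale(obj3).
Round 2: rule 6 [visible(obj3) :- closed(obj3).]. New: visible(obj3).
Round 3: rule 8 [flagged(obj3) :- visible(obj3), flies(obj3).]. New: flagged(obj3).
Round 4: rule 2 [swims(obj3) :- green(obj3), flagged(obj3).]. New: swims(obj3).
Derived: flagged(obj3) (round 3), visible(obj3) (round 2), stale(obj3) (round 1), swims(obj3) (round 4). active(obj3) never appears in any round.

active(obj3)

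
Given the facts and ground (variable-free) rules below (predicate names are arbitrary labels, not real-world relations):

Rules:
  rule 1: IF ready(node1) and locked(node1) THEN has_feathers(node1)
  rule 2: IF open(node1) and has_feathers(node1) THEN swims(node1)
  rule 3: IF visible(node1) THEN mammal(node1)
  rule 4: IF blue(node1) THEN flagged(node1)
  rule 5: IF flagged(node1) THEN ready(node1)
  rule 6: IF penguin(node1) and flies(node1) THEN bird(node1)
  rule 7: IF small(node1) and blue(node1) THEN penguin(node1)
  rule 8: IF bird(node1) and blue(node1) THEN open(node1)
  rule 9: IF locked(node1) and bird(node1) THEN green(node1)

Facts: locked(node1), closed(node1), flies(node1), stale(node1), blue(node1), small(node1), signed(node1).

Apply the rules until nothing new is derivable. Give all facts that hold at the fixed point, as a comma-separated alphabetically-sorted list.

Round 1 — rule 4, rule 7, derive flagged(node1), penguin(node1).
Round 2 — rule 5, rule 6, derive ready(node1), bird(node1).
Round 3 — rule 1, rule 8, rule 9, derive has_feathers(node1), open(node1), green(node1).
Round 4 — rule 2, derive swims(node1).

bird(node1), blue(node1), closed(node1), flagged(node1), flies(node1), green(node1), has_feathers(node1), locked(node1), open(node1), penguin(node1), ready(node1), signed(node1), small(node1), stale(node1), swims(node1)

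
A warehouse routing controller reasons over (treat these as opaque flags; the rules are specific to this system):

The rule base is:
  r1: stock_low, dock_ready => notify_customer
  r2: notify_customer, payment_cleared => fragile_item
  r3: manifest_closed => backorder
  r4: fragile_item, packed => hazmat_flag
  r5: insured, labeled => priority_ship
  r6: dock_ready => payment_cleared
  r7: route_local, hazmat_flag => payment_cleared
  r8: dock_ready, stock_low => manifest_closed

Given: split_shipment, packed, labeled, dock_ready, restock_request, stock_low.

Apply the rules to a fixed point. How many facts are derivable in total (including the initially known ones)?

12

[1] r1 [stock_low, dock_ready => notify_customer]; r6 [dock_ready => payment_cleared]; r8 [dock_ready, stock_low => manifest_closed]. ⇒ new: notify_customer, payment_cleared, manifest_closed.
[2] r2 [notify_customer, payment_cleared => fragile_item]; r3 [manifest_closed => backorder]. ⇒ new: fragile_item, backorder.
[3] r4 [fragile_item, packed => hazmat_flag]. ⇒ new: hazmat_flag.
Closure: {backorder, dock_ready, fragile_item, hazmat_flag, labeled, manifest_closed, notify_customer, packed, payment_cleared, restock_request, split_shipment, stock_low} — 12 facts.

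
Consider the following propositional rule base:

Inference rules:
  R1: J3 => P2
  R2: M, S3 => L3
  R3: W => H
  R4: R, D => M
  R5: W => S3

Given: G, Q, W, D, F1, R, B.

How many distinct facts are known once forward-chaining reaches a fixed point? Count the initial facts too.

Round 1 — R3, R4, R5, derive H, M, S3.
Round 2 — R2, derive L3.
Closure: {B, D, F1, G, H, L3, M, Q, R, S3, W} — 11 facts.

11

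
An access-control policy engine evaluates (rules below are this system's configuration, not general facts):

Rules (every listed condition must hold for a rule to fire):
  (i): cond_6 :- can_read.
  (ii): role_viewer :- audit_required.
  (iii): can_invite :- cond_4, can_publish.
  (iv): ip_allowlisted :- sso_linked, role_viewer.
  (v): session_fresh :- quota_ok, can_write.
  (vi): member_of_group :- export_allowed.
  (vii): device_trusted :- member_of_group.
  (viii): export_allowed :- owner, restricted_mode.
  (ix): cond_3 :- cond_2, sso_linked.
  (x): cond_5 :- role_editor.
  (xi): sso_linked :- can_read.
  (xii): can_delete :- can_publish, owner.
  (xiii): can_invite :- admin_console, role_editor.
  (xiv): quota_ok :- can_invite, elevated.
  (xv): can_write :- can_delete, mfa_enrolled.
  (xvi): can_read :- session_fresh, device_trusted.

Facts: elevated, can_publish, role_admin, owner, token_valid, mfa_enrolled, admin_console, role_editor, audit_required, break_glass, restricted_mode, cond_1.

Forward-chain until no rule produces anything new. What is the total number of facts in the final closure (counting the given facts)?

Round 1: (ii) [role_viewer :- audit_required.]; (viii) [export_allowed :- owner, restricted_mode.]; (x) [cond_5 :- role_editor.]; (xii) [can_delete :- can_publish, owner.]; (xiii) [can_invite :- admin_console, role_editor.]. Adds role_viewer, export_allowed, cond_5, can_delete, can_invite.
Round 2: (vi) [member_of_group :- export_allowed.]; (xiv) [quota_ok :- can_invite, elevated.]; (xv) [can_write :- can_delete, mfa_enrolled.]. Adds member_of_group, quota_ok, can_write.
Round 3: (v) [session_fresh :- quota_ok, can_write.]; (vii) [device_trusted :- member_of_group.]. Adds session_fresh, device_trusted.
Round 4: (xvi) [can_read :- session_fresh, device_trusted.]. Adds can_read.
Round 5: (i) [cond_6 :- can_read.]; (xi) [sso_linked :- can_read.]. Adds cond_6, sso_linked.
Round 6: (iv) [ip_allowlisted :- sso_linked, role_viewer.]. Adds ip_allowlisted.
Closure: {admin_console, audit_required, break_glass, can_delete, can_invite, can_publish, can_read, can_write, cond_1, cond_5, cond_6, device_trusted, elevated, export_allowed, ip_allowlisted, member_of_group, mfa_enrolled, owner, quota_ok, restricted_mode, role_admin, role_editor, role_viewer, session_fresh, sso_linked, token_valid} — 26 facts.

26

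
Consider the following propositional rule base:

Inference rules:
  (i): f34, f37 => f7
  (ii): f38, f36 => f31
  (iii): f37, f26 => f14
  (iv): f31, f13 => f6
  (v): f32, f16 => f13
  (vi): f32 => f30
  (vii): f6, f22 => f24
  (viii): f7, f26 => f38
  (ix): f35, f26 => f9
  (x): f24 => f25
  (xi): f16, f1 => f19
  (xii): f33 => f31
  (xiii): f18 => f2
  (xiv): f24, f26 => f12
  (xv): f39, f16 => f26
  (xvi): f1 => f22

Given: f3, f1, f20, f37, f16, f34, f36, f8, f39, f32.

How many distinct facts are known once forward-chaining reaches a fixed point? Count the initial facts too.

[1] (i) [f34, f37 => f7]; (v) [f32, f16 => f13]; (vi) [f32 => f30]; (xi) [f16, f1 => f19]; (xv) [f39, f16 => f26]; (xvi) [f1 => f22]. ⇒ new: f7, f13, f30, f19, f26, f22.
[2] (iii) [f37, f26 => f14]; (viii) [f7, f26 => f38]. ⇒ new: f14, f38.
[3] (ii) [f38, f36 => f31]. ⇒ new: f31.
[4] (iv) [f31, f13 => f6]. ⇒ new: f6.
[5] (vii) [f6, f22 => f24]. ⇒ new: f24.
[6] (x) [f24 => f25]; (xiv) [f24, f26 => f12]. ⇒ new: f25, f12.
Closure: {f1, f12, f13, f14, f16, f19, f20, f22, f24, f25, f26, f3, f30, f31, f32, f34, f36, f37, f38, f39, f6, f7, f8} — 23 facts.

23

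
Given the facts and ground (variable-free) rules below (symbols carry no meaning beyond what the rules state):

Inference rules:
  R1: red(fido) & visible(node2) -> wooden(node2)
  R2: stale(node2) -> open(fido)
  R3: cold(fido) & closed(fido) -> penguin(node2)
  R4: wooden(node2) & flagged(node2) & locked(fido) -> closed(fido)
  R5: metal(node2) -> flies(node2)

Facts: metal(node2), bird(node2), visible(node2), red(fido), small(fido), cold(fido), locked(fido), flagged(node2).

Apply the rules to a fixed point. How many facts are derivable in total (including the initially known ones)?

Round 1: R1 [red(fido) & visible(node2) -> wooden(node2)]; R5 [metal(node2) -> flies(node2)]. Adds wooden(node2), flies(node2).
Round 2: R4 [wooden(node2) & flagged(node2) & locked(fido) -> closed(fido)]. Adds closed(fido).
Round 3: R3 [cold(fido) & closed(fido) -> penguin(node2)]. Adds penguin(node2).
Closure: {bird(node2), closed(fido), cold(fido), flagged(node2), flies(node2), locked(fido), metal(node2), penguin(node2), red(fido), small(fido), visible(node2), wooden(node2)} — 12 facts.

12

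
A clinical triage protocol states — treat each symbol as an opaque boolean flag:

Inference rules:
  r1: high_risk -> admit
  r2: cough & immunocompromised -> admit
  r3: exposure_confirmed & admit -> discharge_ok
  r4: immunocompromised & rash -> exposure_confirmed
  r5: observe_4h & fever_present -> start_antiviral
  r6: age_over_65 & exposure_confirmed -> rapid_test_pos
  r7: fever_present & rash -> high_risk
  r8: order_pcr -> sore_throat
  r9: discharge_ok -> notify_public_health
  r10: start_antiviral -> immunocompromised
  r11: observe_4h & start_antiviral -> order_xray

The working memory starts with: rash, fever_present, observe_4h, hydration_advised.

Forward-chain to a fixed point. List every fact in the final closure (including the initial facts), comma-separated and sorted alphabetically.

admit, discharge_ok, exposure_confirmed, fever_present, high_risk, hydration_advised, immunocompromised, notify_public_health, observe_4h, order_xray, rash, start_antiviral

Round 1 fires r5, r7, giving start_antiviral, high_risk.
Round 2 fires r1, r10, r11, giving admit, immunocompromised, order_xray.
Round 3 fires r4, giving exposure_confirmed.
Round 4 fires r3, giving discharge_ok.
Round 5 fires r9, giving notify_public_health.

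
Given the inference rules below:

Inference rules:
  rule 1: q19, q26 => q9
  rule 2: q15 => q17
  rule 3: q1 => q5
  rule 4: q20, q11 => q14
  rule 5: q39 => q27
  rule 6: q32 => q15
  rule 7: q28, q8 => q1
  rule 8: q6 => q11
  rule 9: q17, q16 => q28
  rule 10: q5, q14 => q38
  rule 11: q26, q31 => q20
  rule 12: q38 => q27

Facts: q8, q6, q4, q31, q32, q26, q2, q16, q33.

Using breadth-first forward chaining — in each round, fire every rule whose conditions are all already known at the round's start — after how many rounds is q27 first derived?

Round 1 — rule 6, rule 8, rule 11, derive q15, q11, q20.
Round 2 — rule 2, rule 4, derive q17, q14.
Round 3 — rule 9, derive q28.
Round 4 — rule 7, derive q1.
Round 5 — rule 3, derive q5.
Round 6 — rule 10, derive q38.
Round 7 — rule 12, derive q27.
q27 first appears in round 7.

7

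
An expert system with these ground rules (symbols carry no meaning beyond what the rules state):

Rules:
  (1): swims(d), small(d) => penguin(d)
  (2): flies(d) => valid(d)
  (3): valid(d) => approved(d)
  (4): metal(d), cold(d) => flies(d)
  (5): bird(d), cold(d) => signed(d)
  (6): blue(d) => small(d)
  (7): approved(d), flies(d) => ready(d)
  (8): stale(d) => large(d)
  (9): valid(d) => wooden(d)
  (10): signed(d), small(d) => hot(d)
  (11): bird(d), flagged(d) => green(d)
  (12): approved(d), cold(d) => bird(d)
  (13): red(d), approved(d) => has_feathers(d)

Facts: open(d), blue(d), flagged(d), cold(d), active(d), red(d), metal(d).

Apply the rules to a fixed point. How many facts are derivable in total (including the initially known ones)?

Round 1 fires (4), (6), giving flies(d), small(d).
Round 2 fires (2), giving valid(d).
Round 3 fires (3), (9), giving approved(d), wooden(d).
Round 4 fires (7), (12), (13), giving ready(d), bird(d), has_feathers(d).
Round 5 fires (5), (11), giving signed(d), green(d).
Round 6 fires (10), giving hot(d).
Closure: {active(d), approved(d), bird(d), blue(d), cold(d), flagged(d), flies(d), green(d), has_feathers(d), hot(d), metal(d), open(d), ready(d), red(d), signed(d), small(d), valid(d), wooden(d)} — 18 facts.

18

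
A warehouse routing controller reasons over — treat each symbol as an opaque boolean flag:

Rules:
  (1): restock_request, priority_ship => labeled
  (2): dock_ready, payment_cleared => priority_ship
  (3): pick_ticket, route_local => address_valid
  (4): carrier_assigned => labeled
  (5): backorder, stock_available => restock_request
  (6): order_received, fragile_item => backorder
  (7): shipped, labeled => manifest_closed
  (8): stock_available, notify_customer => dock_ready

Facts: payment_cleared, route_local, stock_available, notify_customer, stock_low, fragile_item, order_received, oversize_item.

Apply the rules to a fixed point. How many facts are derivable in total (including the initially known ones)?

[1] (6) [order_received, fragile_item => backorder]; (8) [stock_available, notify_customer => dock_ready]. ⇒ new: backorder, dock_ready.
[2] (2) [dock_ready, payment_cleared => priority_ship]; (5) [backorder, stock_available => restock_request]. ⇒ new: priority_ship, restock_request.
[3] (1) [restock_request, priority_ship => labeled]. ⇒ new: labeled.
Closure: {backorder, dock_ready, fragile_item, labeled, notify_customer, order_received, oversize_item, payment_cleared, priority_ship, restock_request, route_local, stock_available, stock_low} — 13 facts.

13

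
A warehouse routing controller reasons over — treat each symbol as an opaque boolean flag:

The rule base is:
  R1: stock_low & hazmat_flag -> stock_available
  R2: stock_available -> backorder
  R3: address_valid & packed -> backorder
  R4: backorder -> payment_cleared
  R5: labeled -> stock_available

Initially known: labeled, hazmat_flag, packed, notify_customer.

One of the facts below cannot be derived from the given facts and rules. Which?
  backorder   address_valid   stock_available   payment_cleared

address_valid

Round 1 fires R5, giving stock_available.
Round 2 fires R2, giving backorder.
Round 3 fires R4, giving payment_cleared.
Derived: backorder (round 2), payment_cleared (round 3), stock_available (round 1). address_valid never appears in any round.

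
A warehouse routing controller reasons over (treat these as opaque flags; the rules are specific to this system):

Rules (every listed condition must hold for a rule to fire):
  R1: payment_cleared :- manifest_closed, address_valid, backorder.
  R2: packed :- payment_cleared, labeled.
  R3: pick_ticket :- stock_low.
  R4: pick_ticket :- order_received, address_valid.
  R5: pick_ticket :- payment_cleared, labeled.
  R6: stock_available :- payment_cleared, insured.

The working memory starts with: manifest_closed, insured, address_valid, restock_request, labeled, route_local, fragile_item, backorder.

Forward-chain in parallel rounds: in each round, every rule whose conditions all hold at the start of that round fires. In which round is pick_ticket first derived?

[1] R1 [payment_cleared :- manifest_closed, address_valid, backorder.]. ⇒ new: payment_cleared.
[2] R2 [packed :- payment_cleared, labeled.]; R5 [pick_ticket :- payment_cleared, labeled.]; R6 [stock_available :- payment_cleared, insured.]. ⇒ new: packed, pick_ticket, stock_available.
pick_ticket first appears in round 2.

2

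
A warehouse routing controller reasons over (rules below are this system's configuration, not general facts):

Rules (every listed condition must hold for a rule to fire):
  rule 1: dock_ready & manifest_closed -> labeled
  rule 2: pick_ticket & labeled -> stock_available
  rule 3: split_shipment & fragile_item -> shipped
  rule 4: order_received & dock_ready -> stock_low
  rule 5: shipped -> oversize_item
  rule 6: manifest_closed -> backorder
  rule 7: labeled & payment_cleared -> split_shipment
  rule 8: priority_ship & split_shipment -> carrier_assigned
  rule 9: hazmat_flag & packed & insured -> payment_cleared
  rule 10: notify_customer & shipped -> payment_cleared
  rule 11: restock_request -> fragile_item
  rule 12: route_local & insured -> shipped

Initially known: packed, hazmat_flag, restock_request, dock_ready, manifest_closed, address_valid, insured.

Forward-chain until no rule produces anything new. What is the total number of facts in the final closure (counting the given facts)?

14

Round 1: rule 1 [dock_ready & manifest_closed -> labeled]; rule 6 [manifest_closed -> backorder]; rule 9 [hazmat_flag & packed & insured -> payment_cleared]; rule 11 [restock_request -> fragile_item]. Adds labeled, backorder, payment_cleared, fragile_item.
Round 2: rule 7 [labeled & payment_cleared -> split_shipment]. Adds split_shipment.
Round 3: rule 3 [split_shipment & fragile_item -> shipped]. Adds shipped.
Round 4: rule 5 [shipped -> oversize_item]. Adds oversize_item.
Closure: {address_valid, backorder, dock_ready, fragile_item, hazmat_flag, insured, labeled, manifest_closed, oversize_item, packed, payment_cleared, restock_request, shipped, split_shipment} — 14 facts.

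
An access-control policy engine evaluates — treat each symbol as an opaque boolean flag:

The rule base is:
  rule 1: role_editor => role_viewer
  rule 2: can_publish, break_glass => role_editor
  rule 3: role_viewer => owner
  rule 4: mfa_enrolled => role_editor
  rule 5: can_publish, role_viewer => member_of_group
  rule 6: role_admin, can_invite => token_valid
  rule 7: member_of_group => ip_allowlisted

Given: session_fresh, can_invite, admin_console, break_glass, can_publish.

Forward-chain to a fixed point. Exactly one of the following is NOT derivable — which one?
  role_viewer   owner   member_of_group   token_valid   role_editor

token_valid

[1] rule 2 [can_publish, break_glass => role_editor]. ⇒ new: role_editor.
[2] rule 1 [role_editor => role_viewer]. ⇒ new: role_viewer.
[3] rule 3 [role_viewer => owner]; rule 5 [can_publish, role_viewer => member_of_group]. ⇒ new: owner, member_of_group.
[4] rule 7 [member_of_group => ip_allowlisted]. ⇒ new: ip_allowlisted.
Derived: member_of_group (round 3), role_viewer (round 2), role_editor (round 1), owner (round 3). token_valid never appears in any round.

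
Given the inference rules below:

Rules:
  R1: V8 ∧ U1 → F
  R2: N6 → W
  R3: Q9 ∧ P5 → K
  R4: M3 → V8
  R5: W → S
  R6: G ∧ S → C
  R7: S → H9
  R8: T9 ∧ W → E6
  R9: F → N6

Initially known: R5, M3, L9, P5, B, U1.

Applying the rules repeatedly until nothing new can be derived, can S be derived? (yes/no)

yes

Round 1 — R4, derive V8.
Round 2 — R1, derive F.
Round 3 — R9, derive N6.
Round 4 — R2, derive W.
Round 5 — R5, derive S.
Round 6 — R7, derive H9.
S appears in round 5, so it is derivable.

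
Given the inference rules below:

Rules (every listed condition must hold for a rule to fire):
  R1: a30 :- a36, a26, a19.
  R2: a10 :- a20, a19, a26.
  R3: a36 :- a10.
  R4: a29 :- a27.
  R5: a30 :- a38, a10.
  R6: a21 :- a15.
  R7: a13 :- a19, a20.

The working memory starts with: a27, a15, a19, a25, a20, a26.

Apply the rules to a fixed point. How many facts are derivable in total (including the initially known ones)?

Round 1: R2 [a10 :- a20, a19, a26.]; R4 [a29 :- a27.]; R6 [a21 :- a15.]; R7 [a13 :- a19, a20.]. Adds a10, a29, a21, a13.
Round 2: R3 [a36 :- a10.]. Adds a36.
Round 3: R1 [a30 :- a36, a26, a19.]. Adds a30.
Closure: {a10, a13, a15, a19, a20, a21, a25, a26, a27, a29, a30, a36} — 12 facts.

12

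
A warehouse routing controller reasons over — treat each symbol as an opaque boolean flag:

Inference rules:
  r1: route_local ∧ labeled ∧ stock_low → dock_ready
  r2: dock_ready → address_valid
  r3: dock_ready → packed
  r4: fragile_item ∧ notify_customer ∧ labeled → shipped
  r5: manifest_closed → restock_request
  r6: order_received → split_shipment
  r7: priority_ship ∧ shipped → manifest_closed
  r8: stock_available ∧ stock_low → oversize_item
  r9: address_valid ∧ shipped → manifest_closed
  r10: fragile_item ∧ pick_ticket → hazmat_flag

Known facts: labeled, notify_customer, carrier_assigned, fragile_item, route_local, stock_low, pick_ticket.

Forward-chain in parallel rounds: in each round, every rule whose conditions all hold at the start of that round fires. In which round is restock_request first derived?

Round 1 fires r1, r4, r10, giving dock_ready, shipped, hazmat_flag.
Round 2 fires r2, r3, giving address_valid, packed.
Round 3 fires r9, giving manifest_closed.
Round 4 fires r5, giving restock_request.
restock_request first appears in round 4.

4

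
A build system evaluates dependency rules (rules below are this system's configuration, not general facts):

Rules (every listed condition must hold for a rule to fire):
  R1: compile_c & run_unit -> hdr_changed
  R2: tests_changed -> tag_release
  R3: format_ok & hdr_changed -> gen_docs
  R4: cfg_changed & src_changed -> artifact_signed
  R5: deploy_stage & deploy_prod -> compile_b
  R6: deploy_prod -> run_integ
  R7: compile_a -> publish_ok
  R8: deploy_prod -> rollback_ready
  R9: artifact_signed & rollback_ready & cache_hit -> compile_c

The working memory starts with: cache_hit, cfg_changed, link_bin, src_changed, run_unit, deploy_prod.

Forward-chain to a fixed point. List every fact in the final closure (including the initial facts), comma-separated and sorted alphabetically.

artifact_signed, cache_hit, cfg_changed, compile_c, deploy_prod, hdr_changed, link_bin, rollback_ready, run_integ, run_unit, src_changed

Round 1 fires R4, R6, R8, giving artifact_signed, run_integ, rollback_ready.
Round 2 fires R9, giving compile_c.
Round 3 fires R1, giving hdr_changed.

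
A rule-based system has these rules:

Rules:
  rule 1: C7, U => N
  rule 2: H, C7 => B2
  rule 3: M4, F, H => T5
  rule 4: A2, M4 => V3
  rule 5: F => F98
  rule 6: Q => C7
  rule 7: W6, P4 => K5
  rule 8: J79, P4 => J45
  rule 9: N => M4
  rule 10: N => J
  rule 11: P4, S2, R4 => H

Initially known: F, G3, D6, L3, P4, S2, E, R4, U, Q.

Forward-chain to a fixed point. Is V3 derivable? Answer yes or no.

Round 1 — rule 5, rule 6, rule 11, derive F98, C7, H.
Round 2 — rule 1, rule 2, derive N, B2.
Round 3 — rule 9, rule 10, derive M4, J.
Round 4 — rule 3, derive T5.
Fixed point reached. V3 is concluded only by rule 4; rule 4 needs A2 (never derived).

no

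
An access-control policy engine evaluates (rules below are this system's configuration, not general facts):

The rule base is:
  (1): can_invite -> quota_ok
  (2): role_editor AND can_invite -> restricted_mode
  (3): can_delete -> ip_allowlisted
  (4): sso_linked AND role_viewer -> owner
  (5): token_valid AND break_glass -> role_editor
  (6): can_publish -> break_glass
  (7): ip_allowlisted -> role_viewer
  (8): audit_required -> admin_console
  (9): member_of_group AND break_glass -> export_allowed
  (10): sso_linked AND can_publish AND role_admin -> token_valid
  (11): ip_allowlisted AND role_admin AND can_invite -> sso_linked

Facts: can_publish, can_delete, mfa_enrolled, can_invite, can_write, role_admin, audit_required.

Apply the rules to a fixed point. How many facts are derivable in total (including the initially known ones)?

Round 1: (1) [can_invite -> quota_ok]; (3) [can_delete -> ip_allowlisted]; (6) [can_publish -> break_glass]; (8) [audit_required -> admin_console]. New: quota_ok, ip_allowlisted, break_glass, admin_console.
Round 2: (7) [ip_allowlisted -> role_viewer]; (11) [ip_allowlisted AND role_admin AND can_invite -> sso_linked]. New: role_viewer, sso_linked.
Round 3: (4) [sso_linked AND role_viewer -> owner]; (10) [sso_linked AND can_publish AND role_admin -> token_valid]. New: owner, token_valid.
Round 4: (5) [token_valid AND break_glass -> role_editor]. New: role_editor.
Round 5: (2) [role_editor AND can_invite -> restricted_mode]. New: restricted_mode.
Closure: {admin_console, audit_required, break_glass, can_delete, can_invite, can_publish, can_write, ip_allowlisted, mfa_enrolled, owner, quota_ok, restricted_mode, role_admin, role_editor, role_viewer, sso_linked, token_valid} — 17 facts.

17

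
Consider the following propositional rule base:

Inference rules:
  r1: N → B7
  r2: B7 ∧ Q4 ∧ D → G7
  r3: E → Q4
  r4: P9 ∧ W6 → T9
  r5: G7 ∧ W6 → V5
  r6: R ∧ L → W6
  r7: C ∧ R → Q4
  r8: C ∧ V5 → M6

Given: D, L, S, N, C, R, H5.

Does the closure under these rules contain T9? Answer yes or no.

Round 1 fires r1, r6, r7, giving B7, W6, Q4.
Round 2 fires r2, giving G7.
Round 3 fires r5, giving V5.
Round 4 fires r8, giving M6.
Fixed point reached. T9 is concluded only by r4; r4 needs P9 (never derived).

no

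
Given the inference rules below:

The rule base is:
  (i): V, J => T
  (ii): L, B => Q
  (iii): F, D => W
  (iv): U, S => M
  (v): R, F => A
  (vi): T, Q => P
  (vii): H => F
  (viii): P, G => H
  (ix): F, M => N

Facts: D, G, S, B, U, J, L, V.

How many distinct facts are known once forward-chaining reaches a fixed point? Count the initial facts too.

16

Round 1: (i) [V, J => T]; (ii) [L, B => Q]; (iv) [U, S => M]. Adds T, Q, M.
Round 2: (vi) [T, Q => P]. Adds P.
Round 3: (viii) [P, G => H]. Adds H.
Round 4: (vii) [H => F]. Adds F.
Round 5: (iii) [F, D => W]; (ix) [F, M => N]. Adds W, N.
Closure: {B, D, F, G, H, J, L, M, N, P, Q, S, T, U, V, W} — 16 facts.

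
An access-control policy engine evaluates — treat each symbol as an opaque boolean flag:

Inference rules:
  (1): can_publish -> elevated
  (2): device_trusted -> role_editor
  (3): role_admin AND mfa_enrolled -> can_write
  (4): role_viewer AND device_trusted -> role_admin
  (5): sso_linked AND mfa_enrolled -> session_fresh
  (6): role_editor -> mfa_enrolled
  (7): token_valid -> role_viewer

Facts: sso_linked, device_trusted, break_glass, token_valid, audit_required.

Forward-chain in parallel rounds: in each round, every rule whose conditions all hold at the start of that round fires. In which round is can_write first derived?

[1] (2) [device_trusted -> role_editor]; (7) [token_valid -> role_viewer]. ⇒ new: role_editor, role_viewer.
[2] (4) [role_viewer AND device_trusted -> role_admin]; (6) [role_editor -> mfa_enrolled]. ⇒ new: role_admin, mfa_enrolled.
[3] (3) [role_admin AND mfa_enrolled -> can_write]; (5) [sso_linked AND mfa_enrolled -> session_fresh]. ⇒ new: can_write, session_fresh.
can_write first appears in round 3.

3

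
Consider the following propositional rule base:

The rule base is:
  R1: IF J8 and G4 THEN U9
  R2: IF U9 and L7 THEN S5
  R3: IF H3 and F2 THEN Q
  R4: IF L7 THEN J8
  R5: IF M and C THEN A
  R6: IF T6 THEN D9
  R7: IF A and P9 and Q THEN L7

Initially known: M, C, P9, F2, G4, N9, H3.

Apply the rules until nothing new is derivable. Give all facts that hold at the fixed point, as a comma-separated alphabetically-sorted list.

Round 1: R3 [IF H3 and F2 THEN Q]; R5 [IF M and C THEN A]. New: Q, A.
Round 2: R7 [IF A and P9 and Q THEN L7]. New: L7.
Round 3: R4 [IF L7 THEN J8]. New: J8.
Round 4: R1 [IF J8 and G4 THEN U9]. New: U9.
Round 5: R2 [IF U9 and L7 THEN S5]. New: S5.

A, C, F2, G4, H3, J8, L7, M, N9, P9, Q, S5, U9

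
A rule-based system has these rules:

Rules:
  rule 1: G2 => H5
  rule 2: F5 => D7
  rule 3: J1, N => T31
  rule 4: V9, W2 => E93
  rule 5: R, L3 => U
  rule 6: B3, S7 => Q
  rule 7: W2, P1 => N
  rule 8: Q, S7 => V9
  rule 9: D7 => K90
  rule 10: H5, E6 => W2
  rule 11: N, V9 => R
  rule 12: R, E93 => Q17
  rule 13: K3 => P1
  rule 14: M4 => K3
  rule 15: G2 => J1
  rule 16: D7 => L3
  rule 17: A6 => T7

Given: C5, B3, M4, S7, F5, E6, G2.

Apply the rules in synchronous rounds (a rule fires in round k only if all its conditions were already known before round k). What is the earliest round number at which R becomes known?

Round 1: rule 1 [G2 => H5]; rule 2 [F5 => D7]; rule 6 [B3, S7 => Q]; rule 14 [M4 => K3]; rule 15 [G2 => J1]. New: H5, D7, Q, K3, J1.
Round 2: rule 8 [Q, S7 => V9]; rule 9 [D7 => K90]; rule 10 [H5, E6 => W2]; rule 13 [K3 => P1]; rule 16 [D7 => L3]. New: V9, K90, W2, P1, L3.
Round 3: rule 4 [V9, W2 => E93]; rule 7 [W2, P1 => N]. New: E93, N.
Round 4: rule 3 [J1, N => T31]; rule 11 [N, V9 => R]. New: T31, R.
R first appears in round 4.

4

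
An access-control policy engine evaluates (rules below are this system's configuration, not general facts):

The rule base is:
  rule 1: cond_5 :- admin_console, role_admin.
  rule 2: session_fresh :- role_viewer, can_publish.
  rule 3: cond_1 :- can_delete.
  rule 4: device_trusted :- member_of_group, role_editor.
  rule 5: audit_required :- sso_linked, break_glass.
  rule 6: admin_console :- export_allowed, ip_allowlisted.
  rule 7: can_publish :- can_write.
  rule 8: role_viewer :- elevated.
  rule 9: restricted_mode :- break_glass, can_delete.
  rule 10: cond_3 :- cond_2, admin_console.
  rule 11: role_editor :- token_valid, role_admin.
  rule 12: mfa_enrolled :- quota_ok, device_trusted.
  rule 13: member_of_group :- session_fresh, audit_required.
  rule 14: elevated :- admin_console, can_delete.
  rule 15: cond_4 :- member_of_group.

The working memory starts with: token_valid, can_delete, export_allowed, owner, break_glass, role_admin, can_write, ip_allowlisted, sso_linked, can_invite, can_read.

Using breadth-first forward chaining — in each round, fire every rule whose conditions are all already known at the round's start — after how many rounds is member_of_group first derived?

5

Round 1: rule 3 [cond_1 :- can_delete.]; rule 5 [audit_required :- sso_linked, break_glass.]; rule 6 [admin_console :- export_allowed, ip_allowlisted.]; rule 7 [can_publish :- can_write.]; rule 9 [restricted_mode :- break_glass, can_delete.]; rule 11 [role_editor :- token_valid, role_admin.]. New: cond_1, audit_required, admin_console, can_publish, restricted_mode, role_editor.
Round 2: rule 1 [cond_5 :- admin_console, role_admin.]; rule 14 [elevated :- admin_console, can_delete.]. New: cond_5, elevated.
Round 3: rule 8 [role_viewer :- elevated.]. New: role_viewer.
Round 4: rule 2 [session_fresh :- role_viewer, can_publish.]. New: session_fresh.
Round 5: rule 13 [member_of_group :- session_fresh, audit_required.]. New: member_of_group.
member_of_group first appears in round 5.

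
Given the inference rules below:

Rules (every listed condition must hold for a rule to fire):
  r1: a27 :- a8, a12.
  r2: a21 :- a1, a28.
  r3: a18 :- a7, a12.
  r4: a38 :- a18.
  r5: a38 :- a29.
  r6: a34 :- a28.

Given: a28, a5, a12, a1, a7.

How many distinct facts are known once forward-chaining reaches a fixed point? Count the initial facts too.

Round 1: r2 [a21 :- a1, a28.]; r3 [a18 :- a7, a12.]; r6 [a34 :- a28.]. Adds a21, a18, a34.
Round 2: r4 [a38 :- a18.]. Adds a38.
Closure: {a1, a12, a18, a21, a28, a34, a38, a5, a7} — 9 facts.

9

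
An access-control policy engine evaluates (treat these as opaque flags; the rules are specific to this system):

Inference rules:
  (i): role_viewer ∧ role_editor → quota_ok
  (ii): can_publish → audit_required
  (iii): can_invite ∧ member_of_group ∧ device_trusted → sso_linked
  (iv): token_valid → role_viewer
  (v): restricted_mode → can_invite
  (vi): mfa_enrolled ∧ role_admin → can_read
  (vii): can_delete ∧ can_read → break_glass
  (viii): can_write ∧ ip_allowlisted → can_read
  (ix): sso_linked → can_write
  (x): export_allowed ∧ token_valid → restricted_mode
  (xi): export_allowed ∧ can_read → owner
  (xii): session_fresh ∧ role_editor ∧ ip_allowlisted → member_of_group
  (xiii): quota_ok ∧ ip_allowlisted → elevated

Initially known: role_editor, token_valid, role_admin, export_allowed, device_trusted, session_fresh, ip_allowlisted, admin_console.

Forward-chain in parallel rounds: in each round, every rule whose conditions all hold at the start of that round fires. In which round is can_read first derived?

5

Round 1: (iv) [token_valid → role_viewer]; (x) [export_allowed ∧ token_valid → restricted_mode]; (xii) [session_fresh ∧ role_editor ∧ ip_allowlisted → member_of_group]. New: role_viewer, restricted_mode, member_of_group.
Round 2: (i) [role_viewer ∧ role_editor → quota_ok]; (v) [restricted_mode → can_invite]. New: quota_ok, can_invite.
Round 3: (iii) [can_invite ∧ member_of_group ∧ device_trusted → sso_linked]; (xiii) [quota_ok ∧ ip_allowlisted → elevated]. New: sso_linked, elevated.
Round 4: (ix) [sso_linked → can_write]. New: can_write.
Round 5: (viii) [can_write ∧ ip_allowlisted → can_read]. New: can_read.
can_read first appears in round 5.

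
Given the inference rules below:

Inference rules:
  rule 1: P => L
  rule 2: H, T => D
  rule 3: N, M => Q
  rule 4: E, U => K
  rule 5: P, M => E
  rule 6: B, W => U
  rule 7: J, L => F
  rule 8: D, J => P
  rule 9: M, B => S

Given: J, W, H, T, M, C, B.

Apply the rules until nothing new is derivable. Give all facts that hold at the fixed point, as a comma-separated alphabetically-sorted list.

Round 1: rule 2 [H, T => D]; rule 6 [B, W => U]; rule 9 [M, B => S]. Adds D, U, S.
Round 2: rule 8 [D, J => P]. Adds P.
Round 3: rule 1 [P => L]; rule 5 [P, M => E]. Adds L, E.
Round 4: rule 4 [E, U => K]; rule 7 [J, L => F]. Adds K, F.

B, C, D, E, F, H, J, K, L, M, P, S, T, U, W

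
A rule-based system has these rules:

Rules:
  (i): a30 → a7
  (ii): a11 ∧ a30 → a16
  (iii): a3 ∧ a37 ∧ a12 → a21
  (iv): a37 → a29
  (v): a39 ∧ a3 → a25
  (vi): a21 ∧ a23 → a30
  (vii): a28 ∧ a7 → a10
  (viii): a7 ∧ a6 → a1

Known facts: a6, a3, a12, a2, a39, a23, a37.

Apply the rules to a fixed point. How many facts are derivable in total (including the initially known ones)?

Round 1 fires (iii), (iv), (v), giving a21, a29, a25.
Round 2 fires (vi), giving a30.
Round 3 fires (i), giving a7.
Round 4 fires (viii), giving a1.
Closure: {a1, a12, a2, a21, a23, a25, a29, a3, a30, a37, a39, a6, a7} — 13 facts.

13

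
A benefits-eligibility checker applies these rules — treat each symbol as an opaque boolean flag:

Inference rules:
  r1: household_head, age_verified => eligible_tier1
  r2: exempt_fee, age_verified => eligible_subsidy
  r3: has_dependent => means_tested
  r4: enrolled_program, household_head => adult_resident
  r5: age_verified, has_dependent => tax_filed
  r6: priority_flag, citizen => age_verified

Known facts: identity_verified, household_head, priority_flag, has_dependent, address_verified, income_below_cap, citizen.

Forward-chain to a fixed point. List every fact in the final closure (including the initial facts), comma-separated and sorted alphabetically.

address_verified, age_verified, citizen, eligible_tier1, has_dependent, household_head, identity_verified, income_below_cap, means_tested, priority_flag, tax_filed

Round 1: r3 [has_dependent => means_tested]; r6 [priority_flag, citizen => age_verified]. New: means_tested, age_verified.
Round 2: r1 [household_head, age_verified => eligible_tier1]; r5 [age_verified, has_dependent => tax_filed]. New: eligible_tier1, tax_filed.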